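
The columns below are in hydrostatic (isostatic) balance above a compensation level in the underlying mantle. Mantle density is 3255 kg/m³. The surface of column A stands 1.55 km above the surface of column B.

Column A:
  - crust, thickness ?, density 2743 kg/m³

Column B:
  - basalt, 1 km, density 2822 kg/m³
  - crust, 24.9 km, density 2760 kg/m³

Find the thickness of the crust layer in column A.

34.8 km

Take the compensation level at the base of the deeper column (depth z_c below the surface of column A) and equate Σ ρ_i t_i down to z_c; mantle fills any gap and the z_c terms cancel.
Column A: x×2743 + (z_c − 0 − x)×3255
Column B: 1.55×0 + 1×2822 + 24.9×2760 + (z_c − 1.55 − 25.9)×3255
The z_c×3255 term appears on both sides and cancels. Collect the known terms of each column as K = Σ(ρt)_known − 3255 × (depth of known layers): K_A = 0 − 3255×0 = 0; K_B = 71546 − 3255×(1.55 + 25.9) = −17803.75.
Balance: K_A − x×(3255 − 2743) = K_B, so x = (K_A − K_B)/(3255 − 2743) = 17803.8/512 = 34.8 km.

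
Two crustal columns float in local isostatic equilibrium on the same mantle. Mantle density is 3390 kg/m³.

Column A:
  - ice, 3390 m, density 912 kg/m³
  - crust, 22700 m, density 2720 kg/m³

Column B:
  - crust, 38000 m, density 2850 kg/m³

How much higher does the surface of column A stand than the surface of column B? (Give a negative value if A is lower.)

911 m

For any compensation level in the mantle, the mantle terms cancel and isostasy reduces to e = (Σt_A − Σt_B) − (Σ(ρt)_A − Σ(ρt)_B) / ρ_m.
Σt_A = 26090 m; Σt_B = 38000 m; Σ(ρt)_A = 64835680; Σ(ρt)_B = 108300000 (in m·kg/m³).
e = (26090 − 38000) − (64835680 − 108300000) / 3390 = 911 m.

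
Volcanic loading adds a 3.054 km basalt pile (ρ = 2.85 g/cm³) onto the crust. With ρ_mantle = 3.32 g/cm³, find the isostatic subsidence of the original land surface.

Subaerial loading: s = t ρ_load / ρ_m.
s = 3.054 km × 2.85/3.32 = 2.62 km.

2.62 km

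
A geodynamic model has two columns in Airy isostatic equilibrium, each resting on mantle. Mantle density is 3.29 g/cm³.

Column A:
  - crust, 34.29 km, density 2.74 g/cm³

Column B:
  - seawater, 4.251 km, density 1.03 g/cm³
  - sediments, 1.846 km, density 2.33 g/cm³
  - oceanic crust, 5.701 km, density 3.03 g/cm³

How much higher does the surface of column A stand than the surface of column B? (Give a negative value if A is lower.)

1.82 km

For any compensation level in the mantle, the mantle terms cancel and isostasy reduces to e = (Σt_A − Σt_B) − (Σ(ρt)_A − Σ(ρt)_B) / ρ_m.
Σt_A = 34.29 km; Σt_B = 11.798 km; Σ(ρt)_A = 93.9546; Σ(ρt)_B = 25.95374 (in km·g/cm³).
e = (34.29 − 11.798) − (93.9546 − 25.95374) / 3.29 = 1.82 km.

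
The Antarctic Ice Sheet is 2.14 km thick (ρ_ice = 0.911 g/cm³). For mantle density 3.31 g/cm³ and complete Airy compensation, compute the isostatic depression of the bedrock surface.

In Airy isostatic equilibrium: the ice load ρ_ice t is balanced by mantle displaced below, ρ_m s.
s = t ρ_ice / ρ_m = 2.14 km × 0.911/3.31 = 0.589 km.

0.589 km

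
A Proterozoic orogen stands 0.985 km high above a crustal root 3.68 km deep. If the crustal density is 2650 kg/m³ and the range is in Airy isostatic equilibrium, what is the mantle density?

3360 kg/m³

Airy balance: ρ_c h = (ρ_m − ρ_c) r → ρ_m = ρ_c (1 + h/r).
ρ_m = 2650 × (1 + 0.985 km/3.68 km) = 3360 kg/m³.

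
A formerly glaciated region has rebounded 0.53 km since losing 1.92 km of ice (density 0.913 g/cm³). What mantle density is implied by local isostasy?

3.31 g/cm³

ρ_m = ρ_ice t / u = 0.913 × 1.92 km/0.53 km = 3.31 g/cm³.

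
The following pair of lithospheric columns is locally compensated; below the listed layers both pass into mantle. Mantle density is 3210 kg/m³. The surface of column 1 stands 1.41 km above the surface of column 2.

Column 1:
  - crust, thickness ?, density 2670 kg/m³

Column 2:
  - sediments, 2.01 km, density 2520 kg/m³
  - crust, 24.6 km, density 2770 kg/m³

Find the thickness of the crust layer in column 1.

Take the compensation level at the base of the deeper column (depth z_c below the surface of column 1) and equate Σ ρ_i t_i down to z_c; mantle fills any gap and the z_c terms cancel.
Column 1: x×2670 + (z_c − 0 − x)×3210
Column 2: 1.41×0 + 2.01×2520 + 24.6×2770 + (z_c − 1.41 − 26.61)×3210
The z_c×3210 term appears on both sides and cancels. Collect the known terms of each column as K = Σ(ρt)_known − 3210 × (depth of known layers): K_1 = 0 − 3210×0 = 0; K_2 = 73207.2 − 3210×(1.41 + 26.61) = −16737.
Balance: K_1 − x×(3210 − 2670) = K_2, so x = (K_1 − K_2)/(3210 − 2670) = 16737/540 = 31 km.

31 km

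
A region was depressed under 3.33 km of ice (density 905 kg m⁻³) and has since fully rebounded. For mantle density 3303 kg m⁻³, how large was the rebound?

0.912 km

Removing the load lets mantle flow back in; uplift u satisfies ρ_ice t = ρ_m u.
u = t ρ_ice/ρ_m = 3.33 km × 905/3303 = 0.912 km.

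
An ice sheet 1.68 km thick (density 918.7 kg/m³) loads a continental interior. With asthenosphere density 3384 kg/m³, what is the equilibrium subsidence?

Isostatic balance requires: the ice load ρ_ice t is balanced by mantle displaced below, ρ_m s.
s = t ρ_ice / ρ_m = 1.68 km × 918.7/3384 = 0.456 km.

0.456 km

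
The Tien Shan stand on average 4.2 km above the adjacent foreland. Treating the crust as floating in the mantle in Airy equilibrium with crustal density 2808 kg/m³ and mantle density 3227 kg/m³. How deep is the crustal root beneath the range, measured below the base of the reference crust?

28.1 km

For local isostatic compensation: the weight of the topography is balanced by the buoyancy of the root, ρ_c h = (ρ_m − ρ_c) r.
r = h · ρ_c / (ρ_m − ρ_c) = 4.2 km × 2808 / (3227 − 2808) = 28.1 km.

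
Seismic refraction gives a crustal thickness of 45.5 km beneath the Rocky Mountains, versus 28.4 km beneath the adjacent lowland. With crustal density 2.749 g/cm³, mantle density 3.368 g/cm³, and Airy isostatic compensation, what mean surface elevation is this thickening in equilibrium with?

3.14 km

Excess crust Δ = 45.5 km − 28.4 km = 17.1 km, split between elevation h and root r with h + r = Δ.
Airy balance ρ_c h = (ρ_m − ρ_c) r gives r = h ρ_c/(ρ_m − ρ_c), so h (1 + ρ_c/(ρ_m − ρ_c)) = Δ, i.e. h = Δ (ρ_m − ρ_c)/ρ_m.
h = 17.1 km × 0.619/3.368 = 3.14 km.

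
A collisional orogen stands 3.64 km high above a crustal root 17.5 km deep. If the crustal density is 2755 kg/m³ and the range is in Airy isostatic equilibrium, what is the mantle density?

3330 kg/m³

Airy balance: ρ_c h = (ρ_m − ρ_c) r → ρ_m = ρ_c (1 + h/r).
ρ_m = 2755 × (1 + 3.64 km/17.5 km) = 3330 kg/m³.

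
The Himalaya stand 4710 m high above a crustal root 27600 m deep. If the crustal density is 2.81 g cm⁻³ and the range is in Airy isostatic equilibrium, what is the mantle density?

3.29 g cm⁻³

Airy balance: ρ_c h = (ρ_m − ρ_c) r → ρ_m = ρ_c (1 + h/r).
ρ_m = 2.81 × (1 + 4710 m/27600 m) = 3.29 g cm⁻³.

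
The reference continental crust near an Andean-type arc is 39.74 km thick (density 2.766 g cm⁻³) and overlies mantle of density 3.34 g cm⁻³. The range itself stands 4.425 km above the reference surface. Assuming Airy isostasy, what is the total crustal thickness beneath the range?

65.5 km

Root depth r = h ρ_c / (ρ_m − ρ_c) = 4.425 km × 2.766 / 0.574 = 21.32 km.
Total thickness = T + h + r = 39.74 km + 4.425 km + 21.32 km = 65.5 km.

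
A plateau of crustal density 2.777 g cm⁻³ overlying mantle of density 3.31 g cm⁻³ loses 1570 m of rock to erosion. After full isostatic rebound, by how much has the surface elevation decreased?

253 m

Rebound u = e ρ_c/ρ_m = 1570 m × 2.777/3.31 = 1317 m.
Net surface drop = e − u = 1570 m − 1317 m = e (ρ_m − ρ_c)/ρ_m = 253 m.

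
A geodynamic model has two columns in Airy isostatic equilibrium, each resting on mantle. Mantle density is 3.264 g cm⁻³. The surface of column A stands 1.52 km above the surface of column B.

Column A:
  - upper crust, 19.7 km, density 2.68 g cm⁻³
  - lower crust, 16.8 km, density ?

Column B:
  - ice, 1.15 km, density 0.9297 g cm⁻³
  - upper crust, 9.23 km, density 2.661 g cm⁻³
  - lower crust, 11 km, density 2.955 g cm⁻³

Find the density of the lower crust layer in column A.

2.96 g cm⁻³

Take the compensation level at the base of the deeper column (depth z_c below the surface of column A) and equate Σ ρ_i t_i down to z_c; mantle fills any gap and the z_c terms cancel.
Column A: 19.7×2.68 + 16.8×ρ + (z_c − 36.5)×3.264
Column B: 1.52×0 + 1.15×0.9297 + 9.23×2.661 + 11×2.955 + (z_c − 1.52 − 21.38)×3.264
The z_c×3.264 term appears on both sides and cancels. Collect the known terms of each column as K = Σ(ρt)_known − 3.264 × (depth of known layers): K_A = 52.796 − 3.264×36.5 = −66.34; K_B = 58.135185 − 3.264×(1.52 + 21.38) = −16.610415.
Balance: K_A + 16.8×ρ = K_B, so ρ = (K_B − K_A)/16.8 = 49.7296/16.8 = 2.96 g cm⁻³.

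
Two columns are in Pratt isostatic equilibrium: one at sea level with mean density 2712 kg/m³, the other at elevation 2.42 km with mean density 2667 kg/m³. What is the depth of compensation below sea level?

143 km

ρ_ref D = ρ (D + h) → D (ρ_ref − ρ) = ρ h.
D = ρ h/(ρ_ref − ρ) = 2667 × 2.42 km/(2712 − 2667) = 143 km.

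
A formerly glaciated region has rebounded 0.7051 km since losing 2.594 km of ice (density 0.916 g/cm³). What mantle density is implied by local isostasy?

ρ_m = ρ_ice t / u = 0.916 × 2.594 km/0.7051 km = 3.37 g/cm³.

3.37 g/cm³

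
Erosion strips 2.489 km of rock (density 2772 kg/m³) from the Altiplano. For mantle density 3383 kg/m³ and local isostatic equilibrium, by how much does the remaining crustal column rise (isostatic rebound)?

Unloading: uplift u = e ρ_c/ρ_m = 2.489 km × 2772/3383 = 2.04 km.

2.04 km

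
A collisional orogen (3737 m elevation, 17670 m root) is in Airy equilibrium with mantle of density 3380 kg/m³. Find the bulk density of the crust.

ρ_c h = (ρ_m − ρ_c) r → ρ_c (h + r) = ρ_m r → ρ_c = ρ_m r / (h + r).
ρ_c = 3380 × 17670 m / (3737 m + 17670 m) = 2790 kg/m³.

2790 kg/m³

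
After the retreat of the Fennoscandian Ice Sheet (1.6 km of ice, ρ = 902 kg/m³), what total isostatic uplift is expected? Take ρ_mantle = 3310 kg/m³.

0.436 km

Removing the load lets mantle flow back in; uplift u satisfies ρ_ice t = ρ_m u.
u = t ρ_ice/ρ_m = 1.6 km × 902/3310 = 0.436 km.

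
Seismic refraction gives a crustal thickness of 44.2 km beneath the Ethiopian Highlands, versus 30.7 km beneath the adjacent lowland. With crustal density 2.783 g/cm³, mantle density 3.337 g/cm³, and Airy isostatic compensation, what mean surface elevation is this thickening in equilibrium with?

2.24 km

Excess crust Δ = 44.2 km − 30.7 km = 13.5 km, split between elevation h and root r with h + r = Δ.
Airy balance ρ_c h = (ρ_m − ρ_c) r gives r = h ρ_c/(ρ_m − ρ_c), so h (1 + ρ_c/(ρ_m − ρ_c)) = Δ, i.e. h = Δ (ρ_m − ρ_c)/ρ_m.
h = 13.5 km × 0.554/3.337 = 2.24 km.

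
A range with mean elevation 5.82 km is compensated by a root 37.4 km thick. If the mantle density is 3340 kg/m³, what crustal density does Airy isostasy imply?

ρ_c h = (ρ_m − ρ_c) r → ρ_c (h + r) = ρ_m r → ρ_c = ρ_m r / (h + r).
ρ_c = 3340 × 37.4 km / (5.82 km + 37.4 km) = 2890 kg/m³.

2890 kg/m³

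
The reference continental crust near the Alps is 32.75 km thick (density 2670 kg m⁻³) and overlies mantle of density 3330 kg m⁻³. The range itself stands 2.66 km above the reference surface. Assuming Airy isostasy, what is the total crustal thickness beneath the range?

Root depth r = h ρ_c / (ρ_m − ρ_c) = 2.66 km × 2670 / 660 = 10.76 km.
Total thickness = T + h + r = 32.75 km + 2.66 km + 10.76 km = 46.2 km.

46.2 km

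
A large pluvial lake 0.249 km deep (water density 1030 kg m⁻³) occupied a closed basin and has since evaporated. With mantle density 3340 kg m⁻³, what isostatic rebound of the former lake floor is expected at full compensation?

u = d ρ_w/ρ_m = 0.249 km × 1030/3340 = 0.0768 km.

0.0768 km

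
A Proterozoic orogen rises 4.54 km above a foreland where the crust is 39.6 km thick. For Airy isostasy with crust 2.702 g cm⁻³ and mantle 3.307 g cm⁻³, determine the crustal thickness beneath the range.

64.4 km

Root depth r = h ρ_c / (ρ_m − ρ_c) = 4.54 km × 2.702 / 0.605 = 20.28 km.
Total thickness = T + h + r = 39.6 km + 4.54 km + 20.28 km = 64.4 km.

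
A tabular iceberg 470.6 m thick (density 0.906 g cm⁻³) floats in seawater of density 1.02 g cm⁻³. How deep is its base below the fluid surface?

418 m

Draft d = t ρ_obj/ρ_fluid = 470.6 m × 0.906/1.02 = 418 m.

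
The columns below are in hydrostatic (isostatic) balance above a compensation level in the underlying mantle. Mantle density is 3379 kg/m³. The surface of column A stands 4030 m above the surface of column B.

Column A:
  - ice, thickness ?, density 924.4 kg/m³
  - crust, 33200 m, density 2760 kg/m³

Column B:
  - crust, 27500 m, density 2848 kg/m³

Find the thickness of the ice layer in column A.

3120 m

Take the compensation level at the base of the deeper column (depth z_c below the surface of column A) and equate Σ ρ_i t_i down to z_c; mantle fills any gap and the z_c terms cancel.
Column A: x×924.4 + 33200×2760 + (z_c − 33200 − x)×3379
Column B: 4030×0 + 27500×2848 + (z_c − 4030 − 27500)×3379
The z_c×3379 term appears on both sides and cancels. Collect the known terms of each column as K = Σ(ρt)_known − 3379 × (depth of known layers): K_A = 91632000 − 3379×33200 = −20550800; K_B = 78320000 − 3379×(4030 + 27500) = −28219870.
Balance: K_A − x×(3379 − 924.4) = K_B, so x = (K_A − K_B)/(3379 − 924.4) = 7669070/2454.6 = 3120 m.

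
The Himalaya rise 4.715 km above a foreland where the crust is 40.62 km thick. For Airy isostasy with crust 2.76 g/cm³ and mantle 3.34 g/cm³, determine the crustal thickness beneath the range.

Root depth r = h ρ_c / (ρ_m − ρ_c) = 4.715 km × 2.76 / 0.58 = 22.44 km.
Total thickness = T + h + r = 40.62 km + 4.715 km + 22.44 km = 67.8 km.

67.8 km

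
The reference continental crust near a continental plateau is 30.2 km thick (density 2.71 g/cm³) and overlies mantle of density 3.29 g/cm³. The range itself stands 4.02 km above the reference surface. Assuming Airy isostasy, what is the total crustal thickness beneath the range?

Root depth r = h ρ_c / (ρ_m − ρ_c) = 4.02 km × 2.71 / 0.58 = 18.78 km.
Total thickness = T + h + r = 30.2 km + 4.02 km + 18.78 km = 53 km.

53 km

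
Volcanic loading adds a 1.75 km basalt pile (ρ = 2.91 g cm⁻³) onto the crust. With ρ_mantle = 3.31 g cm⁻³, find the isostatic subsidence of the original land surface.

1.54 km

Subaerial loading: s = t ρ_load / ρ_m.
s = 1.75 km × 2.91/3.31 = 1.54 km.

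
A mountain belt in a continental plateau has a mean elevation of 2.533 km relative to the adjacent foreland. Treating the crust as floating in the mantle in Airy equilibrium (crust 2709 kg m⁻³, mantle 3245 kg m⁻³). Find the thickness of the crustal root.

Equating mass per unit area of the two columns: the weight of the topography is balanced by the buoyancy of the root, ρ_c h = (ρ_m − ρ_c) r.
r = h · ρ_c / (ρ_m − ρ_c) = 2.533 km × 2709 / (3245 − 2709) = 12.8 km.

12.8 km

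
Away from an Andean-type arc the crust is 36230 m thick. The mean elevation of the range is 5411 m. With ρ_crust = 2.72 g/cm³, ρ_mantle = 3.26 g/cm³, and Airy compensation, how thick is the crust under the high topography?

Root depth r = h ρ_c / (ρ_m − ρ_c) = 5411 m × 2.72 / 0.54 = 27260 m.
Total thickness = T + h + r = 36230 m + 5411 m + 27260 m = 68900 m.

68900 m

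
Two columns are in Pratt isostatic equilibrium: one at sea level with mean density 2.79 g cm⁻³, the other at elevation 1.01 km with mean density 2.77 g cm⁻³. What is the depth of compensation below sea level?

ρ_ref D = ρ (D + h) → D (ρ_ref − ρ) = ρ h.
D = ρ h/(ρ_ref − ρ) = 2.77 × 1.01 km/(2.79 − 2.77) = 140 km.

140 km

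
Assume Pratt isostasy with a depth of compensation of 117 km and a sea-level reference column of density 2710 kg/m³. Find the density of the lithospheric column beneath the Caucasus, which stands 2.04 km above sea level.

2660 kg/m³

Pratt balance: ρ_ref D = ρ (D + h).
ρ = ρ_ref D/(D + h) = 2710 × 117 km/(117 km + 2.04 km) = 2660 kg/m³.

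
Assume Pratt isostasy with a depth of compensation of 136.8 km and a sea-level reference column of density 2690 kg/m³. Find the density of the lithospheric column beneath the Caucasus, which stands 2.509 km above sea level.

Pratt balance: ρ_ref D = ρ (D + h).
ρ = ρ_ref D/(D + h) = 2690 × 136.8 km/(136.8 km + 2.509 km) = 2640 kg/m³.

2640 kg/m³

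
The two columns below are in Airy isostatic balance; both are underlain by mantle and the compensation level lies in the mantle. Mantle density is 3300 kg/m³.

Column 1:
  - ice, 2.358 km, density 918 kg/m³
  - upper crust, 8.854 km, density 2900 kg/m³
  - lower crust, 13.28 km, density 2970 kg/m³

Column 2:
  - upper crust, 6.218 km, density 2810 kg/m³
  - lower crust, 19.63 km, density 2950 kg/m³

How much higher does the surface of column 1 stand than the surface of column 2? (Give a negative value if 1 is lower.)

1.1 km

For any compensation level in the mantle, the mantle terms cancel and isostasy reduces to e = (Σt_1 − Σt_2) − (Σ(ρt)_1 − Σ(ρt)_2) / ρ_m.
Σt_1 = 24.492 km; Σt_2 = 25.848 km; Σ(ρt)_1 = 67282.844; Σ(ρt)_2 = 75381.08 (in km·kg/m³).
e = (24.492 − 25.848) − (67282.844 − 75381.08) / 3300 = 1.1 km.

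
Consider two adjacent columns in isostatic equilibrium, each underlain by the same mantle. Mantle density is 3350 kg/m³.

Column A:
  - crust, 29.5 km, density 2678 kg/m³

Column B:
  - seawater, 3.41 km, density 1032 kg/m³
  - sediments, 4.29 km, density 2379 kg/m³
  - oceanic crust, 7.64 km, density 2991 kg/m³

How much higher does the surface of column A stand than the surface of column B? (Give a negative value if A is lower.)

1.5 km

For any compensation level in the mantle, the mantle terms cancel and isostasy reduces to e = (Σt_A − Σt_B) − (Σ(ρt)_A − Σ(ρt)_B) / ρ_m.
Σt_A = 29.5 km; Σt_B = 15.34 km; Σ(ρt)_A = 79001; Σ(ρt)_B = 36576.27 (in km·kg/m³).
e = (29.5 − 15.34) − (79001 − 36576.27) / 3350 = 1.5 km.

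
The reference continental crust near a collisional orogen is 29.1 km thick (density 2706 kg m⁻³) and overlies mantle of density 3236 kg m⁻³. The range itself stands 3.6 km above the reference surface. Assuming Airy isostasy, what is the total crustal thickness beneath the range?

Root depth r = h ρ_c / (ρ_m − ρ_c) = 3.6 km × 2706 / 530 = 18.38 km.
Total thickness = T + h + r = 29.1 km + 3.6 km + 18.38 km = 51.1 km.

51.1 km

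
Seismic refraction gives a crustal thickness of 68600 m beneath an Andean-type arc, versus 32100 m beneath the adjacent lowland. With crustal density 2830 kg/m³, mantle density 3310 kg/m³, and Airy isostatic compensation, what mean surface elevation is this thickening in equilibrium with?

5290 m

Excess crust Δ = 68600 m − 32100 m = 36500 m, split between elevation h and root r with h + r = Δ.
Airy balance ρ_c h = (ρ_m − ρ_c) r gives r = h ρ_c/(ρ_m − ρ_c), so h (1 + ρ_c/(ρ_m − ρ_c)) = Δ, i.e. h = Δ (ρ_m − ρ_c)/ρ_m.
h = 36500 m × 480/3310 = 5290 m.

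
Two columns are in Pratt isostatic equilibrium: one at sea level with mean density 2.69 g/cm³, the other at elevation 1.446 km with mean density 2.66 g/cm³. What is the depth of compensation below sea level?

ρ_ref D = ρ (D + h) → D (ρ_ref − ρ) = ρ h.
D = ρ h/(ρ_ref − ρ) = 2.66 × 1.446 km/(2.69 − 2.66) = 128 km.

128 km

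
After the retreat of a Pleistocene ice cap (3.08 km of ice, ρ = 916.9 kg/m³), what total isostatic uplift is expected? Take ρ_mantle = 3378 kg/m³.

0.836 km

Removing the load lets mantle flow back in; uplift u satisfies ρ_ice t = ρ_m u.
u = t ρ_ice/ρ_m = 3.08 km × 916.9/3378 = 0.836 km.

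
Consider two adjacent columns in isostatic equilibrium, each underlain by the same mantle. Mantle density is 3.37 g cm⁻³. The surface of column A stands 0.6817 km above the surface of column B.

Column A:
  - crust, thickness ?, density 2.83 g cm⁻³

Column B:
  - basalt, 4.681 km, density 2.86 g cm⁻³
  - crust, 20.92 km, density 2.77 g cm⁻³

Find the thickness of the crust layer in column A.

Take the compensation level at the base of the deeper column (depth z_c below the surface of column A) and equate Σ ρ_i t_i down to z_c; mantle fills any gap and the z_c terms cancel.
Column A: x×2.83 + (z_c − 0 − x)×3.37
Column B: 0.6817×0 + 4.681×2.86 + 20.92×2.77 + (z_c − 0.6817 − 25.601)×3.37
The z_c×3.37 term appears on both sides and cancels. Collect the known terms of each column as K = Σ(ρt)_known − 3.37 × (depth of known layers): K_A = 0 − 3.37×0 = 0; K_B = 71.33606 − 3.37×(0.6817 + 25.601) = −17.236639.
Balance: K_A − x×(3.37 − 2.83) = K_B, so x = (K_A − K_B)/(3.37 − 2.83) = 17.2366/0.54 = 31.9 km.

31.9 km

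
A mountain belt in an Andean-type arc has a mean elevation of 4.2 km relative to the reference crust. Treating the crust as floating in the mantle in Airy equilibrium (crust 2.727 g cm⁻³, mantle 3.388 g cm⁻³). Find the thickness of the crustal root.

Equating mass per unit area of the two columns: the weight of the topography is balanced by the buoyancy of the root, ρ_c h = (ρ_m − ρ_c) r.
r = h · ρ_c / (ρ_m − ρ_c) = 4.2 km × 2.727 / (3.388 − 2.727) = 17.3 km.

17.3 km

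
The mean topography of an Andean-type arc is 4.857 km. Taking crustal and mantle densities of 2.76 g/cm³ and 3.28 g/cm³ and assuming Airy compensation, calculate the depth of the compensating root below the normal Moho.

25.8 km

Equating mass per unit area of the two columns: the weight of the topography is balanced by the buoyancy of the root, ρ_c h = (ρ_m − ρ_c) r.
r = h · ρ_c / (ρ_m − ρ_c) = 4.857 km × 2.76 / (3.28 − 2.76) = 25.8 km.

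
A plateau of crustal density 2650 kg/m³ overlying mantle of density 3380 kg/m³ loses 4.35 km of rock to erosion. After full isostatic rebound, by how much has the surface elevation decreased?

Rebound u = e ρ_c/ρ_m = 4.35 km × 2650/3380 = 3.411 km.
Net surface drop = e − u = 4.35 km − 3.411 km = e (ρ_m − ρ_c)/ρ_m = 0.939 km.

0.939 km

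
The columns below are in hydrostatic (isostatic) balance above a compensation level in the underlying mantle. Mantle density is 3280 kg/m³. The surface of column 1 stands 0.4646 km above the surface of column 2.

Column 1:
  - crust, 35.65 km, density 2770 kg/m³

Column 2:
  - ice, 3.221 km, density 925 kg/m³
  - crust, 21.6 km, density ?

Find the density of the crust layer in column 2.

Take the compensation level at the base of the deeper column (depth z_c below the surface of column 1) and equate Σ ρ_i t_i down to z_c; mantle fills any gap and the z_c terms cancel.
Column 1: 35.65×2770 + (z_c − 35.65)×3280
Column 2: 0.4646×0 + 3.221×925 + 21.6×ρ + (z_c − 0.4646 − 24.821)×3280
The z_c×3280 term appears on both sides and cancels. Collect the known terms of each column as K = Σ(ρt)_known − 3280 × (depth of known layers): K_1 = 98750.5 − 3280×35.65 = −18181.5; K_2 = 2979.425 − 3280×(0.4646 + 24.821) = −79957.343.
Balance: K_1 = K_2 + 21.6×ρ, so ρ = (K_1 − K_2)/21.6 = 61775.8/21.6 = 2860 kg/m³.

2860 kg/m³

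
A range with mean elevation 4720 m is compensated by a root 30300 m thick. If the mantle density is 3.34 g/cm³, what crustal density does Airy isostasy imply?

ρ_c h = (ρ_m − ρ_c) r → ρ_c (h + r) = ρ_m r → ρ_c = ρ_m r / (h + r).
ρ_c = 3.34 × 30300 m / (4720 m + 30300 m) = 2.89 g/cm³.

2.89 g/cm³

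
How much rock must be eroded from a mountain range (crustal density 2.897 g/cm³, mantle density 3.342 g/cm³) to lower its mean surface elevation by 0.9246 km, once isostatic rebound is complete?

Net drop Δ = e − u = e − e ρ_c/ρ_m = e (ρ_m − ρ_c)/ρ_m.
e = Δ ρ_m/(ρ_m − ρ_c) = 0.9246 km × 3.342/0.445 = 6.94 km.

6.94 km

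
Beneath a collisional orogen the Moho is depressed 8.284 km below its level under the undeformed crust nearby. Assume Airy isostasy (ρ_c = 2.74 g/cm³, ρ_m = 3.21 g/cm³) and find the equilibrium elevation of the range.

Balancing pressure at the compensation depth: ρ_c h = (ρ_m − ρ_c) r.
h = r (ρ_m − ρ_c) / ρ_c = 8.284 km × (3.21 − 2.74) / 2.74 = 1.42 km.

1.42 km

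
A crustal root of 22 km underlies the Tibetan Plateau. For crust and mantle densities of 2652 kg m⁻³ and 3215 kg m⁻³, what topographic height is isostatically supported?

4.67 km

Balancing pressure at the compensation depth: ρ_c h = (ρ_m − ρ_c) r.
h = r (ρ_m − ρ_c) / ρ_c = 22 km × (3215 − 2652) / 2652 = 4.67 km.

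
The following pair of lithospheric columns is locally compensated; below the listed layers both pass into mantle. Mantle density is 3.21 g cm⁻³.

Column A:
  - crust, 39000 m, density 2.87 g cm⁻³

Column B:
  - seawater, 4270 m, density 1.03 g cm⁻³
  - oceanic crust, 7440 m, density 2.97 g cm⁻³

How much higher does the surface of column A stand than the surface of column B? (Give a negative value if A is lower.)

675 m

For any compensation level in the mantle, the mantle terms cancel and isostasy reduces to e = (Σt_A − Σt_B) − (Σ(ρt)_A − Σ(ρt)_B) / ρ_m.
Σt_A = 39000 m; Σt_B = 11710 m; Σ(ρt)_A = 111930; Σ(ρt)_B = 26494.9 (in m·g cm⁻³).
e = (39000 − 11710) − (111930 − 26494.9) / 3.21 = 675 m.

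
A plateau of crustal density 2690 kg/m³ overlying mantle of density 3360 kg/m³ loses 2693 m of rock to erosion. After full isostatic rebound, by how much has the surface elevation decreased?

Rebound u = e ρ_c/ρ_m = 2693 m × 2690/3360 = 2156 m.
Net surface drop = e − u = 2693 m − 2156 m = e (ρ_m − ρ_c)/ρ_m = 537 m.

537 m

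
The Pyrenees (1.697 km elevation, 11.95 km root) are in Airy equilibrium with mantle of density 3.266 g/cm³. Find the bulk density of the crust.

2.86 g/cm³

ρ_c h = (ρ_m − ρ_c) r → ρ_c (h + r) = ρ_m r → ρ_c = ρ_m r / (h + r).
ρ_c = 3.266 × 11.95 km / (1.697 km + 11.95 km) = 2.86 g/cm³.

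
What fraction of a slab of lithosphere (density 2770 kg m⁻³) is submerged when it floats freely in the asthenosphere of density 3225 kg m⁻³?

Submerged fraction = ρ_obj/ρ_fluid = 2770/3225 = 85.9%.

85.9%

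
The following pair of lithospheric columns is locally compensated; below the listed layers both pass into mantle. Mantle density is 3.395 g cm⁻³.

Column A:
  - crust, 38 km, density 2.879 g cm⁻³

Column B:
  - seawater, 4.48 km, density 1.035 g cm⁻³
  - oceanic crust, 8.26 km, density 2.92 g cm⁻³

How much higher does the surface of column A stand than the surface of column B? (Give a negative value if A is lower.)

For any compensation level in the mantle, the mantle terms cancel and isostasy reduces to e = (Σt_A − Σt_B) − (Σ(ρt)_A − Σ(ρt)_B) / ρ_m.
Σt_A = 38 km; Σt_B = 12.74 km; Σ(ρt)_A = 109.402; Σ(ρt)_B = 28.756 (in km·g cm⁻³).
e = (38 − 12.74) − (109.402 − 28.756) / 3.395 = 1.51 km.

1.51 km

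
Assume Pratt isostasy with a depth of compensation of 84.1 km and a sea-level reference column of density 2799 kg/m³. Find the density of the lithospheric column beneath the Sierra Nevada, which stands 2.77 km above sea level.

Pratt balance: ρ_ref D = ρ (D + h).
ρ = ρ_ref D/(D + h) = 2799 × 84.1 km/(84.1 km + 2.77 km) = 2710 kg/m³.

2710 kg/m³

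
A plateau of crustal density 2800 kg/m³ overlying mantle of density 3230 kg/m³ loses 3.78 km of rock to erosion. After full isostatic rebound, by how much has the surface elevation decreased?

Rebound u = e ρ_c/ρ_m = 3.78 km × 2800/3230 = 3.277 km.
Net surface drop = e − u = 3.78 km − 3.277 km = e (ρ_m − ρ_c)/ρ_m = 0.503 km.

0.503 km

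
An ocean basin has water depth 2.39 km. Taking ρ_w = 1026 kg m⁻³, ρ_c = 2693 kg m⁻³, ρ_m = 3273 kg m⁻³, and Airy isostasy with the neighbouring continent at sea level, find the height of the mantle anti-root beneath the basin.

Balancing pressure at the compensation depth: replacing crust with seawater at the top is compensated by replacing crust with mantle at the base: d (ρ_c − ρ_w) = a (ρ_m − ρ_c).
a = d (ρ_c − ρ_w)/(ρ_m − ρ_c) = 2.39 km × 1667/580 = 6.87 km.

6.87 km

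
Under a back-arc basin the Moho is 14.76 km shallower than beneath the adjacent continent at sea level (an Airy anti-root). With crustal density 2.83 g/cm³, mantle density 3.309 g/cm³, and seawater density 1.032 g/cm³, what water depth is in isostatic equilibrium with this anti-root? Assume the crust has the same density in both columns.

Replacing a thickness d of crust by seawater at the top must be balanced by replacing crust with mantle at the base: d (ρ_c − ρ_w) = a (ρ_m − ρ_c).
d = a (ρ_m − ρ_c)/(ρ_c − ρ_w) = 14.76 km × 0.479/1.798 = 3.93 km.

3.93 km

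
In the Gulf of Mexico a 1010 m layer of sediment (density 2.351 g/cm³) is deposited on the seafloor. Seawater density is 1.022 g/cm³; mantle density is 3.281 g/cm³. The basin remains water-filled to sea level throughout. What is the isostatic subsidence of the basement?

594 m

Submarine loading: the sediment displaces seawater, and the subsidence is in turn flooded, so s (ρ_m − ρ_w) = t (ρ_sed − ρ_w).
s = 1010 m × (2.351 − 1.022) / (3.281 − 1.022) = 594 m.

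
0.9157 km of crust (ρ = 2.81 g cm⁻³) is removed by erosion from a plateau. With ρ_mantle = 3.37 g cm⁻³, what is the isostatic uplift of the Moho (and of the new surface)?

0.764 km

Unloading: uplift u = e ρ_c/ρ_m = 0.9157 km × 2.81/3.37 = 0.764 km.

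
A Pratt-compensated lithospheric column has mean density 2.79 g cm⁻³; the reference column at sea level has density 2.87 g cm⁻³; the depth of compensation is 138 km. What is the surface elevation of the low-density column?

ρ_ref D = ρ (D + h) → h = D (ρ_ref − ρ)/ρ.
h = 138 km × (2.87 − 2.79)/2.79 = 3.96 km.

3.96 km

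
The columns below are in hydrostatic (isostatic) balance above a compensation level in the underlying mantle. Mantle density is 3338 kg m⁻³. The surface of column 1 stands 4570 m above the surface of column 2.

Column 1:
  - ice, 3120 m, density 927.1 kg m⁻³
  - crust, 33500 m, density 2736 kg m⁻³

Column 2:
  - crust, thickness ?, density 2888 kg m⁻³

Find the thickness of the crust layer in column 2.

Take the compensation level at the base of the deeper column (depth z_c below the surface of column 1) and equate Σ ρ_i t_i down to z_c; mantle fills any gap and the z_c terms cancel.
Column 1: 3120×927.1 + 33500×2736 + (z_c − 36620)×3338
Column 2: 4570×0 + x×2888 + (z_c − 4570 − 0 − x)×3338
The z_c×3338 term appears on both sides and cancels. Collect the known terms of each column as K = Σ(ρt)_known − 3338 × (depth of known layers): K_1 = 94548552 − 3338×36620 = −27689008; K_2 = 0 − 3338×(4570 + 0) = −15254660.
Balance: K_1 = K_2 − x×(3338 − 2888), so x = (K_2 − K_1)/(3338 − 2888) = 12434300/450 = 27600 m.

27600 m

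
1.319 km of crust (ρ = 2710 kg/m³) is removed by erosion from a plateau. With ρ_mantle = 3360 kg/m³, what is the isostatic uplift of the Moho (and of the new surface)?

Unloading: uplift u = e ρ_c/ρ_m = 1.319 km × 2710/3360 = 1.06 km.

1.06 km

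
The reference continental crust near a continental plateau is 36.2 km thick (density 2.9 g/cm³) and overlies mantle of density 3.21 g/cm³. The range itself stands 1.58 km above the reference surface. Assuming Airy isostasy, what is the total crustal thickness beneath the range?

52.6 km

Root depth r = h ρ_c / (ρ_m − ρ_c) = 1.58 km × 2.9 / 0.31 = 14.78 km.
Total thickness = T + h + r = 36.2 km + 1.58 km + 14.78 km = 52.6 km.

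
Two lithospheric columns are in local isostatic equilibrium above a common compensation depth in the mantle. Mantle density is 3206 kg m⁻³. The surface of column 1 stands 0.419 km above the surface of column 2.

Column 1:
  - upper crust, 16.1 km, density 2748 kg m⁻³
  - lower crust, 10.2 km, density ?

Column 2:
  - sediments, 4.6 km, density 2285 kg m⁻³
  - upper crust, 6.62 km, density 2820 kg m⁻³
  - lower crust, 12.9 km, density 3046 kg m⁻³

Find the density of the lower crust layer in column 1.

2930 kg m⁻³

Take the compensation level at the base of the deeper column (depth z_c below the surface of column 1) and equate Σ ρ_i t_i down to z_c; mantle fills any gap and the z_c terms cancel.
Column 1: 16.1×2748 + 10.2×ρ + (z_c − 26.3)×3206
Column 2: 0.419×0 + 4.6×2285 + 6.62×2820 + 12.9×3046 + (z_c − 0.419 − 24.12)×3206
The z_c×3206 term appears on both sides and cancels. Collect the known terms of each column as K = Σ(ρt)_known − 3206 × (depth of known layers): K_1 = 44242.8 − 3206×26.3 = −40075; K_2 = 68472.8 − 3206×(0.419 + 24.12) = −10199.234.
Balance: K_1 + 10.2×ρ = K_2, so ρ = (K_2 − K_1)/10.2 = 29875.8/10.2 = 2930 kg m⁻³.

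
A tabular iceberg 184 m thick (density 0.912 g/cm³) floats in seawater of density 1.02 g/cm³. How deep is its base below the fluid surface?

Draft d = t ρ_obj/ρ_fluid = 184 m × 0.912/1.02 = 165 m.

165 m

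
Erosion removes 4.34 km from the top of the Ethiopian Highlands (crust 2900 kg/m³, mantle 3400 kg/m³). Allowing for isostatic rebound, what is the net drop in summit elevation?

0.638 km

Rebound u = e ρ_c/ρ_m = 4.34 km × 2900/3400 = 3.702 km.
Net surface drop = e − u = 4.34 km − 3.702 km = e (ρ_m − ρ_c)/ρ_m = 0.638 km.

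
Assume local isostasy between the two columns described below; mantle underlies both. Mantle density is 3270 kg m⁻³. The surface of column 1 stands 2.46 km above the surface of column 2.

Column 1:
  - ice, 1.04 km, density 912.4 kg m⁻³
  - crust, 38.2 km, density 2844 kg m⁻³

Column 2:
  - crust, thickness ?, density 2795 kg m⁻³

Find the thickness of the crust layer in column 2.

22.5 km

Take the compensation level at the base of the deeper column (depth z_c below the surface of column 1) and equate Σ ρ_i t_i down to z_c; mantle fills any gap and the z_c terms cancel.
Column 1: 1.04×912.4 + 38.2×2844 + (z_c − 39.24)×3270
Column 2: 2.46×0 + x×2795 + (z_c − 2.46 − 0 − x)×3270
The z_c×3270 term appears on both sides and cancels. Collect the known terms of each column as K = Σ(ρt)_known − 3270 × (depth of known layers): K_1 = 109589.696 − 3270×39.24 = −18725.104; K_2 = 0 − 3270×(2.46 + 0) = −8044.2.
Balance: K_1 = K_2 − x×(3270 − 2795), so x = (K_2 − K_1)/(3270 − 2795) = 10680.9/475 = 22.5 km.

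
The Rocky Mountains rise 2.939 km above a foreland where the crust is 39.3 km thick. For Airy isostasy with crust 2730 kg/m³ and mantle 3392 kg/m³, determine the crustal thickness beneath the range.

Root depth r = h ρ_c / (ρ_m − ρ_c) = 2.939 km × 2730 / 662 = 12.12 km.
Total thickness = T + h + r = 39.3 km + 2.939 km + 12.12 km = 54.4 km.

54.4 km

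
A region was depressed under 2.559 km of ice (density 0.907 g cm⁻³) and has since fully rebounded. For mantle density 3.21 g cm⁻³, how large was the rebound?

0.723 km

Removing the load lets mantle flow back in; uplift u satisfies ρ_ice t = ρ_m u.
u = t ρ_ice/ρ_m = 2.559 km × 0.907/3.21 = 0.723 km.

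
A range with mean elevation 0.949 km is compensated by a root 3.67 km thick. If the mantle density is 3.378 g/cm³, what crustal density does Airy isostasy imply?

ρ_c h = (ρ_m − ρ_c) r → ρ_c (h + r) = ρ_m r → ρ_c = ρ_m r / (h + r).
ρ_c = 3.378 × 3.67 km / (0.949 km + 3.67 km) = 2.68 g/cm³.

2.68 g/cm³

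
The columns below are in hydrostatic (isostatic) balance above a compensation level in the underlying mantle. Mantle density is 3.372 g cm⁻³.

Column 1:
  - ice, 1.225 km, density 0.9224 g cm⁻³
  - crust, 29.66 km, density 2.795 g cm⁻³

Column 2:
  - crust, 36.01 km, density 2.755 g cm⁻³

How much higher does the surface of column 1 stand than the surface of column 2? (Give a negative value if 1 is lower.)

−0.624 km

For any compensation level in the mantle, the mantle terms cancel and isostasy reduces to e = (Σt_1 − Σt_2) − (Σ(ρt)_1 − Σ(ρt)_2) / ρ_m.
Σt_1 = 30.885 km; Σt_2 = 36.01 km; Σ(ρt)_1 = 84.02964; Σ(ρt)_2 = 99.20755 (in km·g cm⁻³).
e = (30.885 − 36.01) − (84.02964 − 99.20755) / 3.372 = −0.624 km.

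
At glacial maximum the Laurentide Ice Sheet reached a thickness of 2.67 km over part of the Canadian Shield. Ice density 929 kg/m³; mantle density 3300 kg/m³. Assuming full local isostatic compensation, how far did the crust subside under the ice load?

0.752 km

In Airy isostatic equilibrium: the ice load ρ_ice t is balanced by mantle displaced below, ρ_m s.
s = t ρ_ice / ρ_m = 2.67 km × 929/3300 = 0.752 km.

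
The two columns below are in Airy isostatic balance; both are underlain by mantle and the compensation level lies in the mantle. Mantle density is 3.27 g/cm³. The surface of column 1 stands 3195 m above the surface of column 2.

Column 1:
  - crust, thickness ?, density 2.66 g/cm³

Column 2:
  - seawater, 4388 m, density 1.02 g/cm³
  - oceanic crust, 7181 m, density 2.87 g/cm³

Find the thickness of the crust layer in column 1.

38000 m

Take the compensation level at the base of the deeper column (depth z_c below the surface of column 1) and equate Σ ρ_i t_i down to z_c; mantle fills any gap and the z_c terms cancel.
Column 1: x×2.66 + (z_c − 0 − x)×3.27
Column 2: 3195×0 + 4388×1.02 + 7181×2.87 + (z_c − 3195 − 11569)×3.27
The z_c×3.27 term appears on both sides and cancels. Collect the known terms of each column as K = Σ(ρt)_known − 3.27 × (depth of known layers): K_1 = 0 − 3.27×0 = 0; K_2 = 25085.23 − 3.27×(3195 + 11569) = −23193.05.
Balance: K_1 − x×(3.27 − 2.66) = K_2, so x = (K_1 − K_2)/(3.27 − 2.66) = 23193/0.61 = 38000 m.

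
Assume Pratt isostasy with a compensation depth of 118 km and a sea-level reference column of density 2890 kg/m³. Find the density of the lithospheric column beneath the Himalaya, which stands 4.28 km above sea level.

Pratt balance: ρ_ref D = ρ (D + h).
ρ = ρ_ref D/(D + h) = 2890 × 118 km/(118 km + 4.28 km) = 2790 kg/m³.

2790 kg/m³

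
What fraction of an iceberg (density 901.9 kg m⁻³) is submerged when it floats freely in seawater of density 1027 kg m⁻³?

Submerged fraction = ρ_obj/ρ_fluid = 901.9/1027 = 0.878.

0.878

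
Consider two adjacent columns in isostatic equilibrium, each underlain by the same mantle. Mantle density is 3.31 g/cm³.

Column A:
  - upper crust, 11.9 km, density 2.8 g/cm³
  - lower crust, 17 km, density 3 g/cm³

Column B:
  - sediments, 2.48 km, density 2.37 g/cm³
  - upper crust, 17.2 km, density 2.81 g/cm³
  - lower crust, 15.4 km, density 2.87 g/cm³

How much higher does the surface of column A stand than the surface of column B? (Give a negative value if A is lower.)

For any compensation level in the mantle, the mantle terms cancel and isostasy reduces to e = (Σt_A − Σt_B) − (Σ(ρt)_A − Σ(ρt)_B) / ρ_m.
Σt_A = 28.9 km; Σt_B = 35.08 km; Σ(ρt)_A = 84.32; Σ(ρt)_B = 98.4076 (in km·g/cm³).
e = (28.9 − 35.08) − (84.32 − 98.4076) / 3.31 = −1.92 km.

−1.92 km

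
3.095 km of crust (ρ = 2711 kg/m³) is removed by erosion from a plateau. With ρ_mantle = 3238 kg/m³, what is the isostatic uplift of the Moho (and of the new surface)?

Unloading: uplift u = e ρ_c/ρ_m = 3.095 km × 2711/3238 = 2.59 km.

2.59 km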